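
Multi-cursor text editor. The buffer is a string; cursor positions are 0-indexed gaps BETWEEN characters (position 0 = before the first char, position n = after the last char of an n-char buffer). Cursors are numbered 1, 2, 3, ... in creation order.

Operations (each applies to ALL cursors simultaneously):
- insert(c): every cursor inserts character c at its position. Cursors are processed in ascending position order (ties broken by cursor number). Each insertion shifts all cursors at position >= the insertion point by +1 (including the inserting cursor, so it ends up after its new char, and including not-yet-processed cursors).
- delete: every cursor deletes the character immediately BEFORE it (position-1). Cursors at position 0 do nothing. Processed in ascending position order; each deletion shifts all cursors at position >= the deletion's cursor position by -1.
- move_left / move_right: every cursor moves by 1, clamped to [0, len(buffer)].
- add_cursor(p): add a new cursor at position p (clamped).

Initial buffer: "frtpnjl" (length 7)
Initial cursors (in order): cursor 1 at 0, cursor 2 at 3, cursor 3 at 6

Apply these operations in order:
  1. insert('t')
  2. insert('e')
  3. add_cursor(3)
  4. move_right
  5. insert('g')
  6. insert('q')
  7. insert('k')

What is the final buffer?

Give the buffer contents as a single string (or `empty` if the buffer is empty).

After op 1 (insert('t')): buffer="tfrttpnjtl" (len 10), cursors c1@1 c2@5 c3@9, authorship 1...2...3.
After op 2 (insert('e')): buffer="tefrttepnjtel" (len 13), cursors c1@2 c2@7 c3@12, authorship 11...22...33.
After op 3 (add_cursor(3)): buffer="tefrttepnjtel" (len 13), cursors c1@2 c4@3 c2@7 c3@12, authorship 11...22...33.
After op 4 (move_right): buffer="tefrttepnjtel" (len 13), cursors c1@3 c4@4 c2@8 c3@13, authorship 11...22...33.
After op 5 (insert('g')): buffer="tefgrgttepgnjtelg" (len 17), cursors c1@4 c4@6 c2@11 c3@17, authorship 11.1.4.22.2..33.3
After op 6 (insert('q')): buffer="tefgqrgqttepgqnjtelgq" (len 21), cursors c1@5 c4@8 c2@14 c3@21, authorship 11.11.44.22.22..33.33
After op 7 (insert('k')): buffer="tefgqkrgqkttepgqknjtelgqk" (len 25), cursors c1@6 c4@10 c2@17 c3@25, authorship 11.111.444.22.222..33.333

Answer: tefgqkrgqkttepgqknjtelgqk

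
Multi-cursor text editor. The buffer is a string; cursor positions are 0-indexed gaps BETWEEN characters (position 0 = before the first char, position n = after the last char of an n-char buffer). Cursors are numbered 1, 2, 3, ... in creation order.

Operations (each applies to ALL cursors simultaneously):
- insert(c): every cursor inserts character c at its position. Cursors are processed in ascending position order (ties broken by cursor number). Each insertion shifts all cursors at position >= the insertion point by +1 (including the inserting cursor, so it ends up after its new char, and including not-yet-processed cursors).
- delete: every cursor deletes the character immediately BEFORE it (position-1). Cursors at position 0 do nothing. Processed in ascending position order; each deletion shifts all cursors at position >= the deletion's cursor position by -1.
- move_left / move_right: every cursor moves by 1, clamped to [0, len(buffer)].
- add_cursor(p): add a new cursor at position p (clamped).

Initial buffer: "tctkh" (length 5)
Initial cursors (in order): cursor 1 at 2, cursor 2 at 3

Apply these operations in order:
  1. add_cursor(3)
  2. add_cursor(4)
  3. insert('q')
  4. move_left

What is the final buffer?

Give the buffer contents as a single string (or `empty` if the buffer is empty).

After op 1 (add_cursor(3)): buffer="tctkh" (len 5), cursors c1@2 c2@3 c3@3, authorship .....
After op 2 (add_cursor(4)): buffer="tctkh" (len 5), cursors c1@2 c2@3 c3@3 c4@4, authorship .....
After op 3 (insert('q')): buffer="tcqtqqkqh" (len 9), cursors c1@3 c2@6 c3@6 c4@8, authorship ..1.23.4.
After op 4 (move_left): buffer="tcqtqqkqh" (len 9), cursors c1@2 c2@5 c3@5 c4@7, authorship ..1.23.4.

Answer: tcqtqqkqh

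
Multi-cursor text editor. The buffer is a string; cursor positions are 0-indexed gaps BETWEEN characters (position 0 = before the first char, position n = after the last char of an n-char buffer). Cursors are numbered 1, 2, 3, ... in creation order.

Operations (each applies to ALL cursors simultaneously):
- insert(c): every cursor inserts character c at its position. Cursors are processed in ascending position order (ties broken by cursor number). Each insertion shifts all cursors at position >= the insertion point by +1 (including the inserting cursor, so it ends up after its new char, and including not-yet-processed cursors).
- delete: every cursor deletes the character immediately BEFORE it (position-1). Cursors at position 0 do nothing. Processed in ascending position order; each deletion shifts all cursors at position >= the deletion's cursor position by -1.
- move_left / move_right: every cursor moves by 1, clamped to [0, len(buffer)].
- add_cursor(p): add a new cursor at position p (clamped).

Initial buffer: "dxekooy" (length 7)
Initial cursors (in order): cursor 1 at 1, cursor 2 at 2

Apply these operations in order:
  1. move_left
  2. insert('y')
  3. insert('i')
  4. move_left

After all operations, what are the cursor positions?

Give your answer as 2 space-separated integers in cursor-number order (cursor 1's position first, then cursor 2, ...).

After op 1 (move_left): buffer="dxekooy" (len 7), cursors c1@0 c2@1, authorship .......
After op 2 (insert('y')): buffer="ydyxekooy" (len 9), cursors c1@1 c2@3, authorship 1.2......
After op 3 (insert('i')): buffer="yidyixekooy" (len 11), cursors c1@2 c2@5, authorship 11.22......
After op 4 (move_left): buffer="yidyixekooy" (len 11), cursors c1@1 c2@4, authorship 11.22......

Answer: 1 4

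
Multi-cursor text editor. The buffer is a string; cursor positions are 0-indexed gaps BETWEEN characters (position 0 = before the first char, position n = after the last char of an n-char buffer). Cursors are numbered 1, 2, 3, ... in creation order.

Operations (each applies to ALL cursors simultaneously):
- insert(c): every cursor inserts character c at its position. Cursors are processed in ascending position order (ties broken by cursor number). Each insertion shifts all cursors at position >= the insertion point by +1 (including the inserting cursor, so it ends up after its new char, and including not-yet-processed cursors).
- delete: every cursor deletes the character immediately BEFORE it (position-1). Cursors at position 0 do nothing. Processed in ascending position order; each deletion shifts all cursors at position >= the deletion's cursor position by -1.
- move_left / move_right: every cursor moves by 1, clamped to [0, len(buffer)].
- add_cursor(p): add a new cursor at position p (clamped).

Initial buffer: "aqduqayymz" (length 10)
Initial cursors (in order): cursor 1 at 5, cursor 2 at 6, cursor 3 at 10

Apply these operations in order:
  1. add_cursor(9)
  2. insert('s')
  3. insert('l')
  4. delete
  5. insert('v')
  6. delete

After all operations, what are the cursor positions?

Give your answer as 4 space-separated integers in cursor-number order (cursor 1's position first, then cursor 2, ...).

After op 1 (add_cursor(9)): buffer="aqduqayymz" (len 10), cursors c1@5 c2@6 c4@9 c3@10, authorship ..........
After op 2 (insert('s')): buffer="aqduqsasyymszs" (len 14), cursors c1@6 c2@8 c4@12 c3@14, authorship .....1.2...4.3
After op 3 (insert('l')): buffer="aqduqslaslyymslzsl" (len 18), cursors c1@7 c2@10 c4@15 c3@18, authorship .....11.22...44.33
After op 4 (delete): buffer="aqduqsasyymszs" (len 14), cursors c1@6 c2@8 c4@12 c3@14, authorship .....1.2...4.3
After op 5 (insert('v')): buffer="aqduqsvasvyymsvzsv" (len 18), cursors c1@7 c2@10 c4@15 c3@18, authorship .....11.22...44.33
After op 6 (delete): buffer="aqduqsasyymszs" (len 14), cursors c1@6 c2@8 c4@12 c3@14, authorship .....1.2...4.3

Answer: 6 8 14 12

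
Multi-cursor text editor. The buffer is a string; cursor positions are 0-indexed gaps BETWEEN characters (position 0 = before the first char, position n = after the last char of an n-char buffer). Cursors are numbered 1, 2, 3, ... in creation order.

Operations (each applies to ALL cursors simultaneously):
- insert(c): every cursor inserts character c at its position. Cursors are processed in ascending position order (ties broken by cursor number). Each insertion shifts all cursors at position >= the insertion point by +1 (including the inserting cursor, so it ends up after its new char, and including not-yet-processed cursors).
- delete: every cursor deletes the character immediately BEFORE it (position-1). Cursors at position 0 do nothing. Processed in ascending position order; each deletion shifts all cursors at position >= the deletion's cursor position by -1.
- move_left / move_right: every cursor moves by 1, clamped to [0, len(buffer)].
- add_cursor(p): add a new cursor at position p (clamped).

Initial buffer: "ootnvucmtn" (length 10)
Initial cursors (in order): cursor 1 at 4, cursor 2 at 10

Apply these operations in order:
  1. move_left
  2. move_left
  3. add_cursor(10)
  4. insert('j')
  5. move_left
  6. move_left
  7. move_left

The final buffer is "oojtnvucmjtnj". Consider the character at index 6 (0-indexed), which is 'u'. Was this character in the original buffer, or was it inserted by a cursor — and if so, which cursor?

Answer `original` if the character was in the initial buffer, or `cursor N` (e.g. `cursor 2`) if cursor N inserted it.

After op 1 (move_left): buffer="ootnvucmtn" (len 10), cursors c1@3 c2@9, authorship ..........
After op 2 (move_left): buffer="ootnvucmtn" (len 10), cursors c1@2 c2@8, authorship ..........
After op 3 (add_cursor(10)): buffer="ootnvucmtn" (len 10), cursors c1@2 c2@8 c3@10, authorship ..........
After op 4 (insert('j')): buffer="oojtnvucmjtnj" (len 13), cursors c1@3 c2@10 c3@13, authorship ..1......2..3
After op 5 (move_left): buffer="oojtnvucmjtnj" (len 13), cursors c1@2 c2@9 c3@12, authorship ..1......2..3
After op 6 (move_left): buffer="oojtnvucmjtnj" (len 13), cursors c1@1 c2@8 c3@11, authorship ..1......2..3
After op 7 (move_left): buffer="oojtnvucmjtnj" (len 13), cursors c1@0 c2@7 c3@10, authorship ..1......2..3
Authorship (.=original, N=cursor N): . . 1 . . . . . . 2 . . 3
Index 6: author = original

Answer: original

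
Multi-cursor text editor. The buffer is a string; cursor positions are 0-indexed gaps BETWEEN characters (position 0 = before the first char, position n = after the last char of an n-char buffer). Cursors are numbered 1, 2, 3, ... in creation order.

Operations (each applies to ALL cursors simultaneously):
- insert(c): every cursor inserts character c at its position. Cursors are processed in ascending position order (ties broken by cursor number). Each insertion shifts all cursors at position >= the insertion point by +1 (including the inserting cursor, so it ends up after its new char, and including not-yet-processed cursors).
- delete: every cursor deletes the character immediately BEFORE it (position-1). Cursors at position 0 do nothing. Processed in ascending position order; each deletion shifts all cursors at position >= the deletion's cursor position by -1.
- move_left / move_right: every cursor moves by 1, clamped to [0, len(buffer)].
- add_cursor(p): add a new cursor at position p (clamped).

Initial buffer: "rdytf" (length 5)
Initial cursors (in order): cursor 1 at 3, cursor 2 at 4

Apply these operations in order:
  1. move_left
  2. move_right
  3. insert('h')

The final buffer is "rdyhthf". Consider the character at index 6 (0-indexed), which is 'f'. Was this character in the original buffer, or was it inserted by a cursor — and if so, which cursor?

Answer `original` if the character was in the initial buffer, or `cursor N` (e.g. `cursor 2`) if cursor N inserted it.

After op 1 (move_left): buffer="rdytf" (len 5), cursors c1@2 c2@3, authorship .....
After op 2 (move_right): buffer="rdytf" (len 5), cursors c1@3 c2@4, authorship .....
After op 3 (insert('h')): buffer="rdyhthf" (len 7), cursors c1@4 c2@6, authorship ...1.2.
Authorship (.=original, N=cursor N): . . . 1 . 2 .
Index 6: author = original

Answer: original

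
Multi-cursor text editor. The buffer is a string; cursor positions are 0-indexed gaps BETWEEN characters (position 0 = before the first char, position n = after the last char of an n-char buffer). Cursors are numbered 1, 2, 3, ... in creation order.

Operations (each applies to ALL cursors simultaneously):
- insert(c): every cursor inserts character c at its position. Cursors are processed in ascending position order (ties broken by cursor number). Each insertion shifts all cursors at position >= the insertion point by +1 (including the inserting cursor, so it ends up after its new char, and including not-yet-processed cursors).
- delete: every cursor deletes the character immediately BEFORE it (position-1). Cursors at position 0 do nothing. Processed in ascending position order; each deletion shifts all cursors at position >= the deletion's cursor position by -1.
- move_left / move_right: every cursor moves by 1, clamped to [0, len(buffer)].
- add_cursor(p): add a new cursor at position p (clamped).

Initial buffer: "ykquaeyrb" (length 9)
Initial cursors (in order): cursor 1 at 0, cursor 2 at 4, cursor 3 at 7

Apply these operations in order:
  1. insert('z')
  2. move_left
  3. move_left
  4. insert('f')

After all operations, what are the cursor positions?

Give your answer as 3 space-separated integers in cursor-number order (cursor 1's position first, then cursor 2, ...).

After op 1 (insert('z')): buffer="zykquzaeyzrb" (len 12), cursors c1@1 c2@6 c3@10, authorship 1....2...3..
After op 2 (move_left): buffer="zykquzaeyzrb" (len 12), cursors c1@0 c2@5 c3@9, authorship 1....2...3..
After op 3 (move_left): buffer="zykquzaeyzrb" (len 12), cursors c1@0 c2@4 c3@8, authorship 1....2...3..
After op 4 (insert('f')): buffer="fzykqfuzaefyzrb" (len 15), cursors c1@1 c2@6 c3@11, authorship 11...2.2..3.3..

Answer: 1 6 11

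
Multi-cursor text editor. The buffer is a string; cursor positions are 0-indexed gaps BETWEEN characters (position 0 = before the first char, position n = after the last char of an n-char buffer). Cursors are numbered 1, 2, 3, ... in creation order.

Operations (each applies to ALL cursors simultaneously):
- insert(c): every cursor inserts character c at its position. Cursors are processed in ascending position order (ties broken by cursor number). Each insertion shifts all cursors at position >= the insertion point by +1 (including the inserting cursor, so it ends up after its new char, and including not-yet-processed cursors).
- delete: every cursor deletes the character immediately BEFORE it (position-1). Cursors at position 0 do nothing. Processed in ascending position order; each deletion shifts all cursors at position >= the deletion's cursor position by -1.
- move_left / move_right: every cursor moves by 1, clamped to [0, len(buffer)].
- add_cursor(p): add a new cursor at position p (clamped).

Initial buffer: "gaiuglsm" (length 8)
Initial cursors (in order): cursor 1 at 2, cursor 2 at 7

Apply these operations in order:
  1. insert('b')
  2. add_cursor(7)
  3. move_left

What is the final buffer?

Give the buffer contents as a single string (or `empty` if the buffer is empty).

Answer: gabiuglsbm

Derivation:
After op 1 (insert('b')): buffer="gabiuglsbm" (len 10), cursors c1@3 c2@9, authorship ..1.....2.
After op 2 (add_cursor(7)): buffer="gabiuglsbm" (len 10), cursors c1@3 c3@7 c2@9, authorship ..1.....2.
After op 3 (move_left): buffer="gabiuglsbm" (len 10), cursors c1@2 c3@6 c2@8, authorship ..1.....2.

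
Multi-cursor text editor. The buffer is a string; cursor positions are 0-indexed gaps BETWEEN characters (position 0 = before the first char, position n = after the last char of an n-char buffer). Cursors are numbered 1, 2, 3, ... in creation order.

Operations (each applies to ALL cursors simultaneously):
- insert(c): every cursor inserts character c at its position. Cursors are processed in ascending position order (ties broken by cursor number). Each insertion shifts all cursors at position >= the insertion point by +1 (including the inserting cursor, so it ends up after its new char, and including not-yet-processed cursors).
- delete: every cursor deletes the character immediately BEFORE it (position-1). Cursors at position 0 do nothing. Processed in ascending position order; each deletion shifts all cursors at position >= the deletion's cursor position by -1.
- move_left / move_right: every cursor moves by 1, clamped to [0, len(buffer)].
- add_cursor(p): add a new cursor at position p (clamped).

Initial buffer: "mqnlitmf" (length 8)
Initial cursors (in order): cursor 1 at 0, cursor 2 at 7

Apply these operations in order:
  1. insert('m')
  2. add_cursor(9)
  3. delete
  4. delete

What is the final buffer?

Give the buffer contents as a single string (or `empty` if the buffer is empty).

After op 1 (insert('m')): buffer="mmqnlitmmf" (len 10), cursors c1@1 c2@9, authorship 1.......2.
After op 2 (add_cursor(9)): buffer="mmqnlitmmf" (len 10), cursors c1@1 c2@9 c3@9, authorship 1.......2.
After op 3 (delete): buffer="mqnlitf" (len 7), cursors c1@0 c2@6 c3@6, authorship .......
After op 4 (delete): buffer="mqnlf" (len 5), cursors c1@0 c2@4 c3@4, authorship .....

Answer: mqnlf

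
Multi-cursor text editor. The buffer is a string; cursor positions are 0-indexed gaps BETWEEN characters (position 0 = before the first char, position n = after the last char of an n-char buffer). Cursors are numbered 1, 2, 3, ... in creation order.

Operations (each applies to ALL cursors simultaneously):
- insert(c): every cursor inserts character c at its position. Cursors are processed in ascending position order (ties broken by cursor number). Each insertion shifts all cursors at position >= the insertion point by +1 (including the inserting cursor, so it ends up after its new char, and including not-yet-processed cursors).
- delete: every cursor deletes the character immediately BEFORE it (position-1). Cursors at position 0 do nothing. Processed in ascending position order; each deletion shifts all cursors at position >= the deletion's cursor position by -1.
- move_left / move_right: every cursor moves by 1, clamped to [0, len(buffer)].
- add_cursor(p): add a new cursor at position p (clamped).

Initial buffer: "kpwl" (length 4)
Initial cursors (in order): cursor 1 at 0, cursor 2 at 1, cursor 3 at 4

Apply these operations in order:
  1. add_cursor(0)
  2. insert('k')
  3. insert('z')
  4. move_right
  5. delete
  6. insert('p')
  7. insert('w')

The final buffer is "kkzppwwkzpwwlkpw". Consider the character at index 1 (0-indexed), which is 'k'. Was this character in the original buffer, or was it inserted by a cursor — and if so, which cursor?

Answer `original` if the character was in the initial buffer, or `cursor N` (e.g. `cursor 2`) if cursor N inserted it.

After op 1 (add_cursor(0)): buffer="kpwl" (len 4), cursors c1@0 c4@0 c2@1 c3@4, authorship ....
After op 2 (insert('k')): buffer="kkkkpwlk" (len 8), cursors c1@2 c4@2 c2@4 c3@8, authorship 14.2...3
After op 3 (insert('z')): buffer="kkzzkkzpwlkz" (len 12), cursors c1@4 c4@4 c2@7 c3@12, authorship 1414.22...33
After op 4 (move_right): buffer="kkzzkkzpwlkz" (len 12), cursors c1@5 c4@5 c2@8 c3@12, authorship 1414.22...33
After op 5 (delete): buffer="kkzkzwlk" (len 8), cursors c1@3 c4@3 c2@5 c3@8, authorship 14122..3
After op 6 (insert('p')): buffer="kkzppkzpwlkp" (len 12), cursors c1@5 c4@5 c2@8 c3@12, authorship 14114222..33
After op 7 (insert('w')): buffer="kkzppwwkzpwwlkpw" (len 16), cursors c1@7 c4@7 c2@11 c3@16, authorship 14114142222..333
Authorship (.=original, N=cursor N): 1 4 1 1 4 1 4 2 2 2 2 . . 3 3 3
Index 1: author = 4

Answer: cursor 4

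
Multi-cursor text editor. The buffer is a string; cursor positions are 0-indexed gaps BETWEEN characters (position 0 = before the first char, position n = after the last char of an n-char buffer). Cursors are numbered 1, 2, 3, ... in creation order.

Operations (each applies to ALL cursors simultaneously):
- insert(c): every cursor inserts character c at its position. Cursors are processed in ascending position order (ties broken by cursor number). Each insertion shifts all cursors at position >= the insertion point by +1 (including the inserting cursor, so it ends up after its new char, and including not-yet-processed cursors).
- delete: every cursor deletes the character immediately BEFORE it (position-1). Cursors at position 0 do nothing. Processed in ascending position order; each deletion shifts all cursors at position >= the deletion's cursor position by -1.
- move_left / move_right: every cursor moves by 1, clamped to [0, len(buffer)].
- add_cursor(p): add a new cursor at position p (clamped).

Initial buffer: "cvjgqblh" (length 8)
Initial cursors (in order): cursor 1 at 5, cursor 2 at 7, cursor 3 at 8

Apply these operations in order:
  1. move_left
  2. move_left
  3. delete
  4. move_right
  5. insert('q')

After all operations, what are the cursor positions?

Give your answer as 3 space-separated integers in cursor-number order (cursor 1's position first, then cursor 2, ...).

After op 1 (move_left): buffer="cvjgqblh" (len 8), cursors c1@4 c2@6 c3@7, authorship ........
After op 2 (move_left): buffer="cvjgqblh" (len 8), cursors c1@3 c2@5 c3@6, authorship ........
After op 3 (delete): buffer="cvglh" (len 5), cursors c1@2 c2@3 c3@3, authorship .....
After op 4 (move_right): buffer="cvglh" (len 5), cursors c1@3 c2@4 c3@4, authorship .....
After op 5 (insert('q')): buffer="cvgqlqqh" (len 8), cursors c1@4 c2@7 c3@7, authorship ...1.23.

Answer: 4 7 7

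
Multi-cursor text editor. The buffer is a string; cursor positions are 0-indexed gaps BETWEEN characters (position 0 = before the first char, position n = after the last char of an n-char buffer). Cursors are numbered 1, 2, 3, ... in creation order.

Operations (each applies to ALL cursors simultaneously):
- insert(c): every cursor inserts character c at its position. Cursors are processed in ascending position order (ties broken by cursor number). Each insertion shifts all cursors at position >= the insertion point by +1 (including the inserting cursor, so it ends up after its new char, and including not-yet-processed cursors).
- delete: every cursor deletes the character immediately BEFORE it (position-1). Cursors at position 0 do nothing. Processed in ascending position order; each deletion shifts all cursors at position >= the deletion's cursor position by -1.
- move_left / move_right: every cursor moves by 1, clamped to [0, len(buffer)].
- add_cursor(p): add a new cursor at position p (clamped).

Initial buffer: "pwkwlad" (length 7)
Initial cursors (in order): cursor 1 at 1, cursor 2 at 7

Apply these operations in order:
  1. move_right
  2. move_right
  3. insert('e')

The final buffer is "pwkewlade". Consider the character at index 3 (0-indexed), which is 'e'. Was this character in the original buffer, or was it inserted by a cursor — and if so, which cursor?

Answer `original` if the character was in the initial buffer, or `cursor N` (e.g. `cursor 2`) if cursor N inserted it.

Answer: cursor 1

Derivation:
After op 1 (move_right): buffer="pwkwlad" (len 7), cursors c1@2 c2@7, authorship .......
After op 2 (move_right): buffer="pwkwlad" (len 7), cursors c1@3 c2@7, authorship .......
After op 3 (insert('e')): buffer="pwkewlade" (len 9), cursors c1@4 c2@9, authorship ...1....2
Authorship (.=original, N=cursor N): . . . 1 . . . . 2
Index 3: author = 1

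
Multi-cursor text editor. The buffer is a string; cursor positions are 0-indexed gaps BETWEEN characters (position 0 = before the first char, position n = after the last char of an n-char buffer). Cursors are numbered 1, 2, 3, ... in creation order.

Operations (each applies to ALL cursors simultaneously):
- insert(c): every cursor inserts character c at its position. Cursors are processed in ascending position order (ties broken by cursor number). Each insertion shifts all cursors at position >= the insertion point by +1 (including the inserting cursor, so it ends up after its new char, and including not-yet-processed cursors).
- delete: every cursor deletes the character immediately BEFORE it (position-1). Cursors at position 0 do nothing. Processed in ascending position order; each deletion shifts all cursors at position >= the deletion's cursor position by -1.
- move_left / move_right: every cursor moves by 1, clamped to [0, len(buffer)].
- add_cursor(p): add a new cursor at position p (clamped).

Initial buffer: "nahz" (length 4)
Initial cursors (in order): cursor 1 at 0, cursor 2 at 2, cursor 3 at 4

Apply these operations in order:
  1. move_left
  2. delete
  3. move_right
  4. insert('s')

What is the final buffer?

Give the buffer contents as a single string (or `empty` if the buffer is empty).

Answer: asszs

Derivation:
After op 1 (move_left): buffer="nahz" (len 4), cursors c1@0 c2@1 c3@3, authorship ....
After op 2 (delete): buffer="az" (len 2), cursors c1@0 c2@0 c3@1, authorship ..
After op 3 (move_right): buffer="az" (len 2), cursors c1@1 c2@1 c3@2, authorship ..
After op 4 (insert('s')): buffer="asszs" (len 5), cursors c1@3 c2@3 c3@5, authorship .12.3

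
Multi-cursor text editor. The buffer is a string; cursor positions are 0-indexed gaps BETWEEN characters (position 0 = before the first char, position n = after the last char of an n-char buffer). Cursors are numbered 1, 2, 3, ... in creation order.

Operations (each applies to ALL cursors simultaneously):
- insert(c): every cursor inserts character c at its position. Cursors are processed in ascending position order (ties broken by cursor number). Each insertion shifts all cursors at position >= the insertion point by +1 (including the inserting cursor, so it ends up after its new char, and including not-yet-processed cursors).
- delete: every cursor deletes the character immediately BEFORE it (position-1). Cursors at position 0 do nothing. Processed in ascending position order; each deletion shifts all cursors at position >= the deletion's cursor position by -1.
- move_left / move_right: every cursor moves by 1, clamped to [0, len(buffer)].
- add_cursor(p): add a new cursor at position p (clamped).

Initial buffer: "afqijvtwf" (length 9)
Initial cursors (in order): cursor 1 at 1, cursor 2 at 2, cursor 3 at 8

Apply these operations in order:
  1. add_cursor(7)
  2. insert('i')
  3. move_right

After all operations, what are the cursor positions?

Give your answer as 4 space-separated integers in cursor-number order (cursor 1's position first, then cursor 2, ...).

Answer: 3 5 13 11

Derivation:
After op 1 (add_cursor(7)): buffer="afqijvtwf" (len 9), cursors c1@1 c2@2 c4@7 c3@8, authorship .........
After op 2 (insert('i')): buffer="aifiqijvtiwif" (len 13), cursors c1@2 c2@4 c4@10 c3@12, authorship .1.2.....4.3.
After op 3 (move_right): buffer="aifiqijvtiwif" (len 13), cursors c1@3 c2@5 c4@11 c3@13, authorship .1.2.....4.3.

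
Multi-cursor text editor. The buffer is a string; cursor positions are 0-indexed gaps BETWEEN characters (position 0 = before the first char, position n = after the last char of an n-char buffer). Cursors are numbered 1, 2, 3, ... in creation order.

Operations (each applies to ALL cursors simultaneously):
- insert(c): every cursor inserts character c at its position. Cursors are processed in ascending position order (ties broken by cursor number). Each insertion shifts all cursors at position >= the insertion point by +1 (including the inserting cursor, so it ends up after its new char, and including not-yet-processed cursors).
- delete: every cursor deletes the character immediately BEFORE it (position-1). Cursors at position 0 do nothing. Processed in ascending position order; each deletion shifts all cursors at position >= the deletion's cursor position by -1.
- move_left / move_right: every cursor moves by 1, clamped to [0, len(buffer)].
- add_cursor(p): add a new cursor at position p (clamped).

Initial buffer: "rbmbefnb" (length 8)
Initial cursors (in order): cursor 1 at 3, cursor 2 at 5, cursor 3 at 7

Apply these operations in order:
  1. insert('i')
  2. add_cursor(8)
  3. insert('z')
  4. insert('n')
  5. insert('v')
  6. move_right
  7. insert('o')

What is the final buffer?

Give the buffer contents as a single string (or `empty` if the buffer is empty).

Answer: rbmiznvboeiznvfoznvnoiznvbo

Derivation:
After op 1 (insert('i')): buffer="rbmibeifnib" (len 11), cursors c1@4 c2@7 c3@10, authorship ...1..2..3.
After op 2 (add_cursor(8)): buffer="rbmibeifnib" (len 11), cursors c1@4 c2@7 c4@8 c3@10, authorship ...1..2..3.
After op 3 (insert('z')): buffer="rbmizbeizfznizb" (len 15), cursors c1@5 c2@9 c4@11 c3@14, authorship ...11..22.4.33.
After op 4 (insert('n')): buffer="rbmiznbeiznfznniznb" (len 19), cursors c1@6 c2@11 c4@14 c3@18, authorship ...111..222.44.333.
After op 5 (insert('v')): buffer="rbmiznvbeiznvfznvniznvb" (len 23), cursors c1@7 c2@13 c4@17 c3@22, authorship ...1111..2222.444.3333.
After op 6 (move_right): buffer="rbmiznvbeiznvfznvniznvb" (len 23), cursors c1@8 c2@14 c4@18 c3@23, authorship ...1111..2222.444.3333.
After op 7 (insert('o')): buffer="rbmiznvboeiznvfoznvnoiznvbo" (len 27), cursors c1@9 c2@16 c4@21 c3@27, authorship ...1111.1.2222.2444.43333.3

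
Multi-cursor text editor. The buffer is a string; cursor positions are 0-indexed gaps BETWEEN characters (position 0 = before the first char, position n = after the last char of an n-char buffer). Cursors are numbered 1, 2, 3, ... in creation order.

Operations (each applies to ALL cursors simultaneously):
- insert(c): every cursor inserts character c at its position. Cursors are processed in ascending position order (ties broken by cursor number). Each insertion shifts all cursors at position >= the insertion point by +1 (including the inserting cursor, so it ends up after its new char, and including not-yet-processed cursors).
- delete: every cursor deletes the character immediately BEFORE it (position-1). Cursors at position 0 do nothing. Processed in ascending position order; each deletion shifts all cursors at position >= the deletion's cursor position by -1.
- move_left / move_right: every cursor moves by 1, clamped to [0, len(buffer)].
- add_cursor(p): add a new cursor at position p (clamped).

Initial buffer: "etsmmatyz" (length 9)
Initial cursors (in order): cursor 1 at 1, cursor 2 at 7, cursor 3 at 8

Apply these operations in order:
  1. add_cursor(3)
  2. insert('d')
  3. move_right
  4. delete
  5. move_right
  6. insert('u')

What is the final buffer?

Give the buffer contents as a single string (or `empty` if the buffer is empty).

Answer: edsudmuatdduu

Derivation:
After op 1 (add_cursor(3)): buffer="etsmmatyz" (len 9), cursors c1@1 c4@3 c2@7 c3@8, authorship .........
After op 2 (insert('d')): buffer="edtsdmmatdydz" (len 13), cursors c1@2 c4@5 c2@10 c3@12, authorship .1..4....2.3.
After op 3 (move_right): buffer="edtsdmmatdydz" (len 13), cursors c1@3 c4@6 c2@11 c3@13, authorship .1..4....2.3.
After op 4 (delete): buffer="edsdmatdd" (len 9), cursors c1@2 c4@4 c2@8 c3@9, authorship .1.4...23
After op 5 (move_right): buffer="edsdmatdd" (len 9), cursors c1@3 c4@5 c2@9 c3@9, authorship .1.4...23
After op 6 (insert('u')): buffer="edsudmuatdduu" (len 13), cursors c1@4 c4@7 c2@13 c3@13, authorship .1.14.4..2323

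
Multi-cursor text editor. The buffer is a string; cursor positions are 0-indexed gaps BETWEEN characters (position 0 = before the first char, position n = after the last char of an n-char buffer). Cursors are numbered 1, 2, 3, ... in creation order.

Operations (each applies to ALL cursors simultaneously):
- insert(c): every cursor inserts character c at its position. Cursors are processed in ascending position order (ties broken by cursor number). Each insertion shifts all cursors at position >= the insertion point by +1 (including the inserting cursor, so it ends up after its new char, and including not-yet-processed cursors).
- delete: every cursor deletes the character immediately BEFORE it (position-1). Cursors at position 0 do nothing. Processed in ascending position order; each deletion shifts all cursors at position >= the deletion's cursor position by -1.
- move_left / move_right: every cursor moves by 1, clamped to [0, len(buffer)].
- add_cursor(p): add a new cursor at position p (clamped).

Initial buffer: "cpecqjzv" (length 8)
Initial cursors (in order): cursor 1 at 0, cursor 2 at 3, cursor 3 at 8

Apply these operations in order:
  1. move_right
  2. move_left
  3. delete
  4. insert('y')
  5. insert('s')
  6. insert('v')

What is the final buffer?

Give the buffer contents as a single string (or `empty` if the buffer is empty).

Answer: ysvcpysvcqjysvv

Derivation:
After op 1 (move_right): buffer="cpecqjzv" (len 8), cursors c1@1 c2@4 c3@8, authorship ........
After op 2 (move_left): buffer="cpecqjzv" (len 8), cursors c1@0 c2@3 c3@7, authorship ........
After op 3 (delete): buffer="cpcqjv" (len 6), cursors c1@0 c2@2 c3@5, authorship ......
After op 4 (insert('y')): buffer="ycpycqjyv" (len 9), cursors c1@1 c2@4 c3@8, authorship 1..2...3.
After op 5 (insert('s')): buffer="yscpyscqjysv" (len 12), cursors c1@2 c2@6 c3@11, authorship 11..22...33.
After op 6 (insert('v')): buffer="ysvcpysvcqjysvv" (len 15), cursors c1@3 c2@8 c3@14, authorship 111..222...333.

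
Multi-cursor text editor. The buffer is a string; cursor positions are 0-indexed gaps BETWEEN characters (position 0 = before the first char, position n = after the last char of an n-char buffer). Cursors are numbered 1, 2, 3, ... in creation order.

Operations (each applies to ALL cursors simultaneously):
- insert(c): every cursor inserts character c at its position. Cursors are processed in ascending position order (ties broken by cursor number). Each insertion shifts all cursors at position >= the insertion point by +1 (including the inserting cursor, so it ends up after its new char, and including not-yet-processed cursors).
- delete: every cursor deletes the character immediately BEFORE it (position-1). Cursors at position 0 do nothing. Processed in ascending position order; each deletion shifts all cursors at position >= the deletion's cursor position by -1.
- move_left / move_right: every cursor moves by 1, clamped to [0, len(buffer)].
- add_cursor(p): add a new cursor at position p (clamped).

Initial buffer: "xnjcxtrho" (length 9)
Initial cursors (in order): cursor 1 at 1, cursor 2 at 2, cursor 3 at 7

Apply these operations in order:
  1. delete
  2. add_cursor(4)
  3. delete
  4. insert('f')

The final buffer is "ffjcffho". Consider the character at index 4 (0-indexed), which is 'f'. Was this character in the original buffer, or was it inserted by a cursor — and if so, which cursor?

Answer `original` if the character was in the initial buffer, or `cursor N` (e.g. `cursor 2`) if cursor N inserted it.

After op 1 (delete): buffer="jcxtho" (len 6), cursors c1@0 c2@0 c3@4, authorship ......
After op 2 (add_cursor(4)): buffer="jcxtho" (len 6), cursors c1@0 c2@0 c3@4 c4@4, authorship ......
After op 3 (delete): buffer="jcho" (len 4), cursors c1@0 c2@0 c3@2 c4@2, authorship ....
After op 4 (insert('f')): buffer="ffjcffho" (len 8), cursors c1@2 c2@2 c3@6 c4@6, authorship 12..34..
Authorship (.=original, N=cursor N): 1 2 . . 3 4 . .
Index 4: author = 3

Answer: cursor 3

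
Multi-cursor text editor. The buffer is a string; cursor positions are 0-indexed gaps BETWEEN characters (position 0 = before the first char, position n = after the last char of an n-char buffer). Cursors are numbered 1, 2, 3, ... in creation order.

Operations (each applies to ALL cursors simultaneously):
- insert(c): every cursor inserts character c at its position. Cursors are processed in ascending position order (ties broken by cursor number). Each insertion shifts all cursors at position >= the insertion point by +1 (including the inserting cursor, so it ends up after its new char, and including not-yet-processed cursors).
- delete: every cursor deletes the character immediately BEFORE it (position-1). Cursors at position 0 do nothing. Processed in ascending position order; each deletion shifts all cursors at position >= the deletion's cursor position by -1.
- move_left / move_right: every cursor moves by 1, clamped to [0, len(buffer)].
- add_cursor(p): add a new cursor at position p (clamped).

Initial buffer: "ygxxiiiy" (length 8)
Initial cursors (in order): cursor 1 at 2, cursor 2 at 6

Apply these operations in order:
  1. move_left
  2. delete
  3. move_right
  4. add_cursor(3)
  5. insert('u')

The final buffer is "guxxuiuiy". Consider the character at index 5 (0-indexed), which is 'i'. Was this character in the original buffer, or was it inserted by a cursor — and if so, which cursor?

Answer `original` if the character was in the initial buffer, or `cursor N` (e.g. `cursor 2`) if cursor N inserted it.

After op 1 (move_left): buffer="ygxxiiiy" (len 8), cursors c1@1 c2@5, authorship ........
After op 2 (delete): buffer="gxxiiy" (len 6), cursors c1@0 c2@3, authorship ......
After op 3 (move_right): buffer="gxxiiy" (len 6), cursors c1@1 c2@4, authorship ......
After op 4 (add_cursor(3)): buffer="gxxiiy" (len 6), cursors c1@1 c3@3 c2@4, authorship ......
After op 5 (insert('u')): buffer="guxxuiuiy" (len 9), cursors c1@2 c3@5 c2@7, authorship .1..3.2..
Authorship (.=original, N=cursor N): . 1 . . 3 . 2 . .
Index 5: author = original

Answer: original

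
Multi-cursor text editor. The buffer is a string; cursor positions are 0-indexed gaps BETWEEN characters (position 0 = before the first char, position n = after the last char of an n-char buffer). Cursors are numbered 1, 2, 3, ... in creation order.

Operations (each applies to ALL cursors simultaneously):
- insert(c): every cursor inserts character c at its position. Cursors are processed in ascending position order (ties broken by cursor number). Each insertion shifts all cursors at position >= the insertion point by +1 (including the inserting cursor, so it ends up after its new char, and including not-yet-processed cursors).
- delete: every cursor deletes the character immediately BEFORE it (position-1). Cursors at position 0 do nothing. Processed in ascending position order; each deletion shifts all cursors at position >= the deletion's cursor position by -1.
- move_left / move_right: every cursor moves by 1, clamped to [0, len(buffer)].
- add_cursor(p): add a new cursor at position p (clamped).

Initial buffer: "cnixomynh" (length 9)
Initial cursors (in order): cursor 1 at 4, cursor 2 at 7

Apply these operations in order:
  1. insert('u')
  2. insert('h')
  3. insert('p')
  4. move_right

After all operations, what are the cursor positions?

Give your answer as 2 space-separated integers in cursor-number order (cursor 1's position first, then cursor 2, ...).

Answer: 8 14

Derivation:
After op 1 (insert('u')): buffer="cnixuomyunh" (len 11), cursors c1@5 c2@9, authorship ....1...2..
After op 2 (insert('h')): buffer="cnixuhomyuhnh" (len 13), cursors c1@6 c2@11, authorship ....11...22..
After op 3 (insert('p')): buffer="cnixuhpomyuhpnh" (len 15), cursors c1@7 c2@13, authorship ....111...222..
After op 4 (move_right): buffer="cnixuhpomyuhpnh" (len 15), cursors c1@8 c2@14, authorship ....111...222..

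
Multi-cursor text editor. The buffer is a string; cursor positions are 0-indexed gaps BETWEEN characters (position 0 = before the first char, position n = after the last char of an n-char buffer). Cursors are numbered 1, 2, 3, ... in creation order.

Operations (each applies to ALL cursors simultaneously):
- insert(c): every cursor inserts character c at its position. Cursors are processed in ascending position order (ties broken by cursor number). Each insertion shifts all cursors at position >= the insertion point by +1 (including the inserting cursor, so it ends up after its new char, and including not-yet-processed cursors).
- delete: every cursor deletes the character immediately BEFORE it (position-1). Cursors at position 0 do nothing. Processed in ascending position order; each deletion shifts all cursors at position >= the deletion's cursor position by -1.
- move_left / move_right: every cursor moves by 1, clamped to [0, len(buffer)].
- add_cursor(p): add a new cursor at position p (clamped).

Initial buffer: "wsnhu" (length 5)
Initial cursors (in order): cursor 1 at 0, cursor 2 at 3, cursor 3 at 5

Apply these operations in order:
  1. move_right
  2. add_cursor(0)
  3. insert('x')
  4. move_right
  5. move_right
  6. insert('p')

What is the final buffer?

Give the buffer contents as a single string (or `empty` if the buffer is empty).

Answer: xwxpsnphxuxpp

Derivation:
After op 1 (move_right): buffer="wsnhu" (len 5), cursors c1@1 c2@4 c3@5, authorship .....
After op 2 (add_cursor(0)): buffer="wsnhu" (len 5), cursors c4@0 c1@1 c2@4 c3@5, authorship .....
After op 3 (insert('x')): buffer="xwxsnhxux" (len 9), cursors c4@1 c1@3 c2@7 c3@9, authorship 4.1...2.3
After op 4 (move_right): buffer="xwxsnhxux" (len 9), cursors c4@2 c1@4 c2@8 c3@9, authorship 4.1...2.3
After op 5 (move_right): buffer="xwxsnhxux" (len 9), cursors c4@3 c1@5 c2@9 c3@9, authorship 4.1...2.3
After op 6 (insert('p')): buffer="xwxpsnphxuxpp" (len 13), cursors c4@4 c1@7 c2@13 c3@13, authorship 4.14..1.2.323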